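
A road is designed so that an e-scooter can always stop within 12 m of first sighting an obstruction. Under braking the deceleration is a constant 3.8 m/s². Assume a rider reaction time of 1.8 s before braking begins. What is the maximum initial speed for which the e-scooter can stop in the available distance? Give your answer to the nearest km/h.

Maximum speed ≈ 18 km/h

Stopping distance: v·t_r + v²/(2a) = 12 with t_r = 1.8 s and a = 3.800 m/s².
So v² + 13.680 v − 91.20 = 0.
Positive root: v = −a·t_r + √((a·t_r)² + 2a·d) = −6.840 + √(46.786 + 91.20) = 4.9067 m/s.
4.9067 m/s × 3.6 = 17.664 km/h.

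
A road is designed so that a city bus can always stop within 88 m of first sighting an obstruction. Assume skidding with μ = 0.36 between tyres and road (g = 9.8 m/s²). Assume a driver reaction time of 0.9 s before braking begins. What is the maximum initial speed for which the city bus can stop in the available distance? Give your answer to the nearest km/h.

Maximum speed ≈ 79 km/h

a = μg = 0.36 × 9.8 = 3.528 m/s².
Stopping distance: v·t_r + v²/(2a) = 88 with t_r = 0.9 s and a = 3.528 m/s².
So v² + 6.350 v − 620.93 = 0.
Positive root: v = −a·t_r + √((a·t_r)² + 2a·d) = −3.175 + √(10.081 + 620.93) = 21.9449 m/s.
21.9449 m/s × 3.6 = 79.002 km/h.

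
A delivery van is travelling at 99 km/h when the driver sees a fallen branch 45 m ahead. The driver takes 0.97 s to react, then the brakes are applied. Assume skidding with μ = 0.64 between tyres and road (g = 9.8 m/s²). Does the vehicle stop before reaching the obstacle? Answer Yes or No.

99 km/h ÷ 3.6 = 27.5000 m/s.
a = μg = 0.64 × 9.8 = 6.272 m/s².
Reaction distance = 27.5000 × 0.97 = 26.675 m.
Braking distance = v²/(2a) = 756.250 / 12.544 = 60.288 m.
Total stopping distance = 26.675 + 60.288 = 86.963 m, vs 45 m available — it cannot stop in time and overshoots by 86.963 − 45 = 41.963 m.

No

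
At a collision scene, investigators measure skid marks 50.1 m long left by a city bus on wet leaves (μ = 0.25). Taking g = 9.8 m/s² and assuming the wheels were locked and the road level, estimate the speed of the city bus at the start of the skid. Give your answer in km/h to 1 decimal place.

Deceleration a = μg = 0.25 × 9.8 = 2.450 m/s².
v = √(2a·d) = √(2 × 2.450 × 50.1) = √245.490 = 15.6681 m/s.
= 15.6681 × 3.6 = 56.405 km/h.

Initial speed ≈ 56.4 km/h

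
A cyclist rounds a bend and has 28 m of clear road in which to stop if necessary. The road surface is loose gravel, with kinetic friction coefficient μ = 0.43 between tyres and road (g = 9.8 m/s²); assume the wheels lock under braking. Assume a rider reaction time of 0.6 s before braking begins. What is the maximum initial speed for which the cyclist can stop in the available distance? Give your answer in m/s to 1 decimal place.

Maximum speed ≈ 13.0 m/s

a = μg = 0.43 × 9.8 = 4.214 m/s².
Stopping distance: v·t_r + v²/(2a) = 28 with t_r = 0.6 s and a = 4.214 m/s².
So v² + 5.057 v − 235.98 = 0.
Positive root: v = −a·t_r + √((a·t_r)² + 2a·d) = −2.528 + √(6.391 + 235.98) = 13.0403 m/s.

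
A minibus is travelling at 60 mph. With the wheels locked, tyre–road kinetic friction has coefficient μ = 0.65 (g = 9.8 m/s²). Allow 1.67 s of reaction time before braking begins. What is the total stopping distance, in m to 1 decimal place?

Total stopping distance ≈ 101.3 m

60 mph × 0.44704 = 26.8224 m/s.
a = μg = 0.65 × 9.8 = 6.370 m/s².
Reaction distance = v·t_r = 26.8224 × 1.67 = 44.793 m.
Braking distance = v²/(2a) = 26.8224² / (2 × 6.370) = 719.441 / 12.740 = 56.471 m.
Total = 44.793 + 56.471 = 101.264 m.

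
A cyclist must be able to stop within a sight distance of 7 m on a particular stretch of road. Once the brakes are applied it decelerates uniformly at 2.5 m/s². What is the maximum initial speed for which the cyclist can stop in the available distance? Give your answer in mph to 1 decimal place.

Maximum speed ≈ 13.2 mph

v²/(2a) = d ⇒ v = √(2 × 2.500 × 7) = √35.00 = 5.9161 m/s.
5.9161 m/s ÷ 0.44704 = 13.234 mph.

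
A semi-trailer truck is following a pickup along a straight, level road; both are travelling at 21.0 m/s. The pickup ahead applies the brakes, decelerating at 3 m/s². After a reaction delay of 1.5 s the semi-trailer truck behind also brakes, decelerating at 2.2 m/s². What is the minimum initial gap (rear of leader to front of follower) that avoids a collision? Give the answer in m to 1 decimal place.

Minimum gap ≈ 58.2 m

Leader travels v²/(2a_L) = 441.000 / 6.000 = 73.500 m before stopping.
Follower covers v·t_r = 21.0000 × 1.5 = 31.500 m while reacting, then v²/(2a_F) = 441.000 / 4.400 = 100.227 m while braking, for a total of 31.500 + 100.227 = 131.727 m.
Since a_F ≤ a_L and the follower starts braking later, the follower is never slower than the leader, so the closest approach is when both have stopped.
Minimum gap = 131.727 − 73.500 = 58.227 m.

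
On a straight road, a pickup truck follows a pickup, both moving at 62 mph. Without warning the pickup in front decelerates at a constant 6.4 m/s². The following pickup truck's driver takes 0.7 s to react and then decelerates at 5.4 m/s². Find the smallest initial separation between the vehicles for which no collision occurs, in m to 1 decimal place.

62 mph × 0.44704 = 27.7165 m/s.
Leader travels v²/(2a_L) = 768.204 / 12.800 = 60.016 m before stopping.
Follower covers v·t_r = 27.7165 × 0.7 = 19.402 m while reacting, then v²/(2a_F) = 768.204 / 10.800 = 71.130 m while braking, for a total of 19.402 + 71.130 = 90.532 m.
Since a_F ≤ a_L and the follower starts braking later, the follower is never slower than the leader, so the closest approach is when both have stopped.
Minimum gap = 90.532 − 60.016 = 30.516 m.

Minimum gap ≈ 30.5 m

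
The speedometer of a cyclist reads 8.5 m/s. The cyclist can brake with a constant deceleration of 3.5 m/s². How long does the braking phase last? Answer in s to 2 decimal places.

Braking time ≈ 2.43 s

Braking time = v/a = 8.5000 / 3.500 = 2.429 s.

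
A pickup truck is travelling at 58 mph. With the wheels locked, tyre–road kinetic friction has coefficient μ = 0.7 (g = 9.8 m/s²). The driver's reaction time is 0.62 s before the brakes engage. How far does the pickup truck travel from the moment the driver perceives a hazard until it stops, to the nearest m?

Total stopping distance ≈ 65 m

58 mph × 0.44704 = 25.9283 m/s.
a = μg = 0.7 × 9.8 = 6.860 m/s².
Reaction distance = v·t_r = 25.9283 × 0.62 = 16.076 m.
Braking distance = v²/(2a) = 25.9283² / (2 × 6.860) = 672.277 / 13.720 = 49.000 m.
Total = 16.076 + 49.000 = 65.076 m.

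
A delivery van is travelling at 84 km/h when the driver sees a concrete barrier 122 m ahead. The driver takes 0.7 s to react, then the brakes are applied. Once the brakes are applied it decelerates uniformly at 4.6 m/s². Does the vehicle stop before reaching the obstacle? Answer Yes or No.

84 km/h ÷ 3.6 = 23.3333 m/s.
Reaction distance = 23.3333 × 0.7 = 16.333 m.
Braking distance = v²/(2a) = 544.443 / 9.200 = 59.179 m.
Total stopping distance = 16.333 + 59.179 = 75.512 m, vs 122 m available — it stops with 122 − 75.512 = 46.488 m to spare.

Yes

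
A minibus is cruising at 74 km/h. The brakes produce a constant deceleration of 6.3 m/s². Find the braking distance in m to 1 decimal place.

74 km/h ÷ 3.6 = 20.5556 m/s.
Braking distance = v²/(2a) = 20.5556² / (2 × 6.300) = 422.533 / 12.600 = 33.534 m.

Braking distance ≈ 33.5 m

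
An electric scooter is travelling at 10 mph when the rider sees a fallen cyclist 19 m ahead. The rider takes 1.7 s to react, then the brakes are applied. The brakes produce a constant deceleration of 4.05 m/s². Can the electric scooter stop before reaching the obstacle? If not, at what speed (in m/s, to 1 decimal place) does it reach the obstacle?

Yes — it stops about 8.9 m short of the obstacle, so it never reaches it

10 mph × 0.44704 = 4.4704 m/s.
Reaction distance = 4.4704 × 1.7 = 7.600 m.
Braking distance = v²/(2a) = 19.984 / 8.100 = 2.467 m.
Total stopping distance = 7.600 + 2.467 = 10.067 m, vs 19 m available — it stops with 19 − 10.067 = 8.933 m to spare.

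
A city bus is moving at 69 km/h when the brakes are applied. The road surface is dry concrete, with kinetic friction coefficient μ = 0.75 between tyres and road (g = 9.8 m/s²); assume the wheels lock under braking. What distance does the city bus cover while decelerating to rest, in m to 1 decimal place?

69 km/h ÷ 3.6 = 19.1667 m/s.
a = μg = 0.75 × 9.8 = 7.350 m/s².
Braking distance = v²/(2a) = 19.1667² / (2 × 7.350) = 367.362 / 14.700 = 24.991 m.

Braking distance ≈ 25.0 m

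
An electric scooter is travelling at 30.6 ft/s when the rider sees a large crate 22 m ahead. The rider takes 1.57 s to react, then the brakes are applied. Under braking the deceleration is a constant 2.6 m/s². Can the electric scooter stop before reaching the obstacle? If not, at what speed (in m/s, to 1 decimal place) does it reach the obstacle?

No — it strikes the obstacle at 7.0 m/s

30.6 ft/s × 0.3048 = 9.3269 m/s.
Reaction distance = 9.3269 × 1.57 = 14.643 m.
Braking distance needed to stop: v²/(2a) = 86.991 / 5.200 = 16.729 m, so total needed = 14.643 + 16.729 = 31.372 m > 22 m — it cannot stop.
Distance remaining when braking begins: 22 − 14.643 = 7.357 m.
v² = v₀² − 2a·d = 86.991 − 2 × 2.600 × 7.357 = 48.735 m²/s².
v = √48.735 = 6.981 m/s.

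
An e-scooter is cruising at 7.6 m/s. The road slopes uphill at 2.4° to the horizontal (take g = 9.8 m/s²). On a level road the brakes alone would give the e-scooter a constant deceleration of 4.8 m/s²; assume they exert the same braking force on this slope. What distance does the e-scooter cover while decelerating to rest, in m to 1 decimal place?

Gravity along the uphill slope adds to the braking deceleration: a_eff = 4.800 + 9.8·sin 2.4° = 4.800 + 0.410 = 5.210 m/s².
Braking distance = v²/(2a) = 7.6000² / (2 × 5.210) = 57.760 / 10.420 = 5.543 m.

Braking distance ≈ 5.5 m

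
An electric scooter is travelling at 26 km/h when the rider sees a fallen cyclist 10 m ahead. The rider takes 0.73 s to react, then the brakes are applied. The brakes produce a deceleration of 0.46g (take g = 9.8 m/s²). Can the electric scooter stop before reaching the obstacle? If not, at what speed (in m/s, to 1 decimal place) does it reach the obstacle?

No — it strikes the obstacle at 3.1 m/s

26 km/h ÷ 3.6 = 7.2222 m/s.
a = 0.46 × 9.8 = 4.508 m/s².
Reaction distance = 7.2222 × 0.73 = 5.272 m.
Braking distance needed to stop: v²/(2a) = 52.160 / 9.016 = 5.785 m, so total needed = 5.272 + 5.785 = 11.057 m > 10 m — it cannot stop.
Distance remaining when braking begins: 10 − 5.272 = 4.728 m.
v² = v₀² − 2a·d = 52.160 − 2 × 4.508 × 4.728 = 9.532 m²/s².
v = √9.532 = 3.087 m/s.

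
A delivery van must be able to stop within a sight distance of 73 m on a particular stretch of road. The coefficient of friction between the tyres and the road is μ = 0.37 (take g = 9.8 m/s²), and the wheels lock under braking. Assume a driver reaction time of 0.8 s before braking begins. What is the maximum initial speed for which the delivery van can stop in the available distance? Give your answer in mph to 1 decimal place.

Maximum speed ≈ 45.4 mph

a = μg = 0.37 × 9.8 = 3.626 m/s².
Stopping distance: v·t_r + v²/(2a) = 73 with t_r = 0.8 s and a = 3.626 m/s².
So v² + 5.802 v − 529.40 = 0.
Positive root: v = −a·t_r + √((a·t_r)² + 2a·d) = −2.901 + √(8.416 + 529.40) = 20.2899 m/s.
20.2899 m/s ÷ 0.44704 = 45.387 mph.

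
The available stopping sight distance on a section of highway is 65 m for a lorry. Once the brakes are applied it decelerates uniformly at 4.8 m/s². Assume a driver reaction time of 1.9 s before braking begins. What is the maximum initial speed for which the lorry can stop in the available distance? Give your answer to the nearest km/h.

Maximum speed ≈ 63 km/h

Stopping distance: v·t_r + v²/(2a) = 65 with t_r = 1.9 s and a = 4.800 m/s².
So v² + 18.240 v − 624.00 = 0.
Positive root: v = −a·t_r + √((a·t_r)² + 2a·d) = −9.120 + √(83.174 + 624.00) = 17.4727 m/s.
17.4727 m/s × 3.6 = 62.902 km/h.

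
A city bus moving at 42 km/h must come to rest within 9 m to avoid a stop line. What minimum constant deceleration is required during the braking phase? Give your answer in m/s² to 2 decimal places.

Required deceleration ≈ 7.56 m/s²

42 km/h ÷ 3.6 = 11.6667 m/s.
v² = 2a·d ⇒ a = v²/(2d) = 11.6667² / (2 × 9.000) = 136.112 / 18.000 = 7.5618 m/s².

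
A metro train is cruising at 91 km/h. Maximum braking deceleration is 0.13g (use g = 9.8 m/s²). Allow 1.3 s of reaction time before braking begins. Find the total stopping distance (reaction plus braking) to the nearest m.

Total stopping distance ≈ 284 m

91 km/h ÷ 3.6 = 25.2778 m/s.
a = 0.13 × 9.8 = 1.274 m/s².
Reaction distance = v·t_r = 25.2778 × 1.3 = 32.861 m.
Braking distance = v²/(2a) = 25.2778² / (2 × 1.274) = 638.967 / 2.548 = 250.772 m.
Total = 32.861 + 250.772 = 283.633 m.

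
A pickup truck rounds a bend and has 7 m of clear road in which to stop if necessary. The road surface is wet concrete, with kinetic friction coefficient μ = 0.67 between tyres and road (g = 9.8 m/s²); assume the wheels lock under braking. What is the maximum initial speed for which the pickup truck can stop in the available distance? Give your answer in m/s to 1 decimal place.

a = μg = 0.67 × 9.8 = 6.566 m/s².
v²/(2a) = d ⇒ v = √(2 × 6.566 × 7) = √91.92 = 9.5875 m/s.

Maximum speed ≈ 9.6 m/s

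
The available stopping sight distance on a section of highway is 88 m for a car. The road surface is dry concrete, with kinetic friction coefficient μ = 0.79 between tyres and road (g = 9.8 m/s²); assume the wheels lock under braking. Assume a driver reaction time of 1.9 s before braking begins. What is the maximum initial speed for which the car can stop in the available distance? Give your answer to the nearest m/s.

Maximum speed ≈ 25 m/s

a = μg = 0.79 × 9.8 = 7.742 m/s².
Stopping distance: v·t_r + v²/(2a) = 88 with t_r = 1.9 s and a = 7.742 m/s².
So v² + 29.420 v − 1362.59 = 0.
Positive root: v = −a·t_r + √((a·t_r)² + 2a·d) = −14.710 + √(216.384 + 1362.59) = 25.0263 m/s.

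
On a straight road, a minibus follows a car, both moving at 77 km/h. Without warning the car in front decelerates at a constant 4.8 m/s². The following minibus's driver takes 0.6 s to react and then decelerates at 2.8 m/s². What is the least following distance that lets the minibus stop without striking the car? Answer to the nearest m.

77 km/h ÷ 3.6 = 21.3889 m/s.
Leader travels v²/(2a_L) = 457.485 / 9.600 = 47.655 m before stopping.
Follower covers v·t_r = 21.3889 × 0.6 = 12.833 m while reacting, then v²/(2a_F) = 457.485 / 5.600 = 81.694 m while braking, for a total of 12.833 + 81.694 = 94.527 m.
Since a_F ≤ a_L and the follower starts braking later, the follower is never slower than the leader, so the closest approach is when both have stopped.
Minimum gap = 94.527 − 47.655 = 46.872 m.

Minimum gap ≈ 47 m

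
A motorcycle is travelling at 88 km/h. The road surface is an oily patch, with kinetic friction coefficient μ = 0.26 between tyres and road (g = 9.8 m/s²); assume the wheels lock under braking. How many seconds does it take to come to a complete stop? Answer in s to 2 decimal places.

88 km/h ÷ 3.6 = 24.4444 m/s.
a = μg = 0.26 × 9.8 = 2.548 m/s².
Braking time = v/a = 24.4444 / 2.548 = 9.594 s.

Braking time ≈ 9.59 s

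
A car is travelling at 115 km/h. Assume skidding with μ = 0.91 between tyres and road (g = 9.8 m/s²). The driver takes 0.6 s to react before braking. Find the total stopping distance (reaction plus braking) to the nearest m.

Total stopping distance ≈ 76 m

115 km/h ÷ 3.6 = 31.9444 m/s.
a = μg = 0.91 × 9.8 = 8.918 m/s².
Reaction distance = v·t_r = 31.9444 × 0.6 = 19.167 m.
Braking distance = v²/(2a) = 31.9444² / (2 × 8.918) = 1020.445 / 17.836 = 57.213 m.
Total = 19.167 + 57.213 = 76.380 m.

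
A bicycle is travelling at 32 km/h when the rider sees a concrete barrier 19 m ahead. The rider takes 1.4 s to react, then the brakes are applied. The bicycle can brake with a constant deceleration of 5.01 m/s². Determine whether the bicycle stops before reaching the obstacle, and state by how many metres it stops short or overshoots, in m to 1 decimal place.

No — it overshoots by 1.3 m

32 km/h ÷ 3.6 = 8.8889 m/s.
Reaction distance = 8.8889 × 1.4 = 12.444 m.
Braking distance = v²/(2a) = 79.013 / 10.020 = 7.886 m.
Total stopping distance = 12.444 + 7.886 = 20.330 m, vs 19 m available — it cannot stop in time and overshoots by 20.330 − 19 = 1.330 m.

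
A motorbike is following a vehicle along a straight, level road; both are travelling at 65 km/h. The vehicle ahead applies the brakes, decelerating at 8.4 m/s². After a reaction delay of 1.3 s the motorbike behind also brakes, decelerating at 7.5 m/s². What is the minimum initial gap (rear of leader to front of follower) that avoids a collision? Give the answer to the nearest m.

Minimum gap ≈ 26 m

65 km/h ÷ 3.6 = 18.0556 m/s.
Leader travels v²/(2a_L) = 326.005 / 16.800 = 19.405 m before stopping.
Follower covers v·t_r = 18.0556 × 1.3 = 23.472 m while reacting, then v²/(2a_F) = 326.005 / 15.000 = 21.734 m while braking, for a total of 23.472 + 21.734 = 45.206 m.
Since a_F ≤ a_L and the follower starts braking later, the follower is never slower than the leader, so the closest approach is when both have stopped.
Minimum gap = 45.206 − 19.405 = 25.801 m.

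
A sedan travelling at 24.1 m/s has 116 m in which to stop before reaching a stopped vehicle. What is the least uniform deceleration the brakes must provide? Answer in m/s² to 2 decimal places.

v² = 2a·d ⇒ a = v²/(2d) = 24.1000² / (2 × 116.000) = 580.810 / 232.000 = 2.5035 m/s².

Required deceleration ≈ 2.50 m/s²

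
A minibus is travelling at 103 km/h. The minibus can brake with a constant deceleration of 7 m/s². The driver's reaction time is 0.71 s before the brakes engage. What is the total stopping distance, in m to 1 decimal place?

Total stopping distance ≈ 78.8 m

103 km/h ÷ 3.6 = 28.6111 m/s.
Reaction distance = v·t_r = 28.6111 × 0.71 = 20.314 m.
Braking distance = v²/(2a) = 28.6111² / (2 × 7.000) = 818.595 / 14.000 = 58.471 m.
Total = 20.314 + 58.471 = 78.785 m.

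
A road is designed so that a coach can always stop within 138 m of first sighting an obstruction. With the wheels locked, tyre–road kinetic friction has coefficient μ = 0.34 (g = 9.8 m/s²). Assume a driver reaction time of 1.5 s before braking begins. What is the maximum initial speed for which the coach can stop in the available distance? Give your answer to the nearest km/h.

Maximum speed ≈ 93 km/h

a = μg = 0.34 × 9.8 = 3.332 m/s².
Stopping distance: v·t_r + v²/(2a) = 138 with t_r = 1.5 s and a = 3.332 m/s².
So v² + 9.996 v − 919.63 = 0.
Positive root: v = −a·t_r + √((a·t_r)² + 2a·d) = −4.998 + √(24.980 + 919.63) = 25.7365 m/s.
25.7365 m/s × 3.6 = 92.651 km/h.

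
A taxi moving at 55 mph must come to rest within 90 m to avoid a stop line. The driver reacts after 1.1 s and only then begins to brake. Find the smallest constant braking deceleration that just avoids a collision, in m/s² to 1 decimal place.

55 mph × 0.44704 = 24.5872 m/s.
Distance covered during reaction = 24.5872 × 1.1 = 27.046 m.
Distance available for braking: 90 − 27.046 = 62.954 m.
v² = 2a·d ⇒ a = v²/(2d) = 24.5872² / (2 × 62.954) = 604.530 / 125.908 = 4.8014 m/s².

Required deceleration ≈ 4.8 m/s²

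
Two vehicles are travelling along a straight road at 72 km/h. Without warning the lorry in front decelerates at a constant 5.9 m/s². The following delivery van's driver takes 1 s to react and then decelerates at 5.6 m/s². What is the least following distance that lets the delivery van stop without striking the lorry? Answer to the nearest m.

72 km/h ÷ 3.6 = 20.0000 m/s.
Leader travels v²/(2a_L) = 400.000 / 11.800 = 33.898 m before stopping.
Follower covers v·t_r = 20.0000 × 1 = 20.000 m while reacting, then v²/(2a_F) = 400.000 / 11.200 = 35.714 m while braking, for a total of 20.000 + 35.714 = 55.714 m.
Since a_F ≤ a_L and the follower starts braking later, the follower is never slower than the leader, so the closest approach is when both have stopped.
Minimum gap = 55.714 − 33.898 = 21.816 m.

Minimum gap ≈ 22 m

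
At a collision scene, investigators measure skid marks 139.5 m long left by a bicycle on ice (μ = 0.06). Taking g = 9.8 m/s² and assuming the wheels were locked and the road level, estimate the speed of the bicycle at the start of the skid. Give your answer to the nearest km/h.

Initial speed ≈ 46 km/h

Deceleration a = μg = 0.06 × 9.8 = 0.588 m/s².
v = √(2a·d) = √(2 × 0.588 × 139.5) = √164.052 = 12.8083 m/s.
= 12.8083 × 3.6 = 46.110 km/h.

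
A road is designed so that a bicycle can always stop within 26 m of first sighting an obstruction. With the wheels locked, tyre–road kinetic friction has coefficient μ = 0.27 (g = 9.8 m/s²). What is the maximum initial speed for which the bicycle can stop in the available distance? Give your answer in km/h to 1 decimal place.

Maximum speed ≈ 42.2 km/h

a = μg = 0.27 × 9.8 = 2.646 m/s².
v²/(2a) = d ⇒ v = √(2 × 2.646 × 26) = √137.59 = 11.7299 m/s.
11.7299 m/s × 3.6 = 42.228 km/h.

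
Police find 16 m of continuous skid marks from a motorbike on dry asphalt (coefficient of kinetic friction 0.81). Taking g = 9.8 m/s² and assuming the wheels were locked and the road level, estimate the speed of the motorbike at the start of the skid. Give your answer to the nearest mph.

Deceleration a = μg = 0.81 × 9.8 = 7.938 m/s².
v = √(2a·d) = √(2 × 7.938 × 16) = √254.016 = 15.9379 m/s.
= 15.9379 ÷ 0.44704 = 35.652 mph.

Initial speed ≈ 36 mph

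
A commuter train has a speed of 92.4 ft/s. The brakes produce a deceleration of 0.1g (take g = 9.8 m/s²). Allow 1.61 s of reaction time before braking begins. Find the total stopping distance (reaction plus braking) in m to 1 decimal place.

Total stopping distance ≈ 450.0 m

92.4 ft/s × 0.3048 = 28.1635 m/s.
a = 0.1 × 9.8 = 0.980 m/s².
Reaction distance = v·t_r = 28.1635 × 1.61 = 45.343 m.
Braking distance = v²/(2a) = 28.1635² / (2 × 0.980) = 793.183 / 1.960 = 404.685 m.
Total = 45.343 + 404.685 = 450.028 m.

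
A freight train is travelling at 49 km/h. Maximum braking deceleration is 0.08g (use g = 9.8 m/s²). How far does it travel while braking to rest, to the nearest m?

Braking distance ≈ 118 m

49 km/h ÷ 3.6 = 13.6111 m/s.
a = 0.08 × 9.8 = 0.784 m/s².
Braking distance = v²/(2a) = 13.6111² / (2 × 0.784) = 185.262 / 1.568 = 118.152 m.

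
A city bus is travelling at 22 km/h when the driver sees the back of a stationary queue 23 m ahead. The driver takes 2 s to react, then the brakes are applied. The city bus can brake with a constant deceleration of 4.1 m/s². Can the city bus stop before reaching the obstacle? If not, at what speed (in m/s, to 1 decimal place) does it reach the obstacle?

22 km/h ÷ 3.6 = 6.1111 m/s.
Reaction distance = 6.1111 × 2 = 12.222 m.
Braking distance = v²/(2a) = 37.346 / 8.200 = 4.554 m.
Total stopping distance = 12.222 + 4.554 = 16.776 m, vs 23 m available — it stops with 23 − 16.776 = 6.224 m to spare.

Yes — it stops about 6.2 m short of the obstacle, so it never reaches it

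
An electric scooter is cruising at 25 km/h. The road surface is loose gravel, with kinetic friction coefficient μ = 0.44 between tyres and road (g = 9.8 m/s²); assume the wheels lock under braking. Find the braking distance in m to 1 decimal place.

Braking distance ≈ 5.6 m

25 km/h ÷ 3.6 = 6.9444 m/s.
a = μg = 0.44 × 9.8 = 4.312 m/s².
Braking distance = v²/(2a) = 6.9444² / (2 × 4.312) = 48.225 / 8.624 = 5.592 m.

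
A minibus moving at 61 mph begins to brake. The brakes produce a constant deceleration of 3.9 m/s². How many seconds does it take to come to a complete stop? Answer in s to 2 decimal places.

61 mph × 0.44704 = 27.2694 m/s.
Braking time = v/a = 27.2694 / 3.900 = 6.992 s.

Braking time ≈ 6.99 s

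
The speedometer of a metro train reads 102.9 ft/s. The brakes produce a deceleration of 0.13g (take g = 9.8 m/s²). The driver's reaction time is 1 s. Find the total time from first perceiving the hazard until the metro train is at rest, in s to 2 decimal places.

Total time ≈ 25.62 s

102.9 ft/s × 0.3048 = 31.3639 m/s.
a = 0.13 × 9.8 = 1.274 m/s².
Braking time = v/a = 31.3639 / 1.274 = 24.618 s.
Total = 1 + 24.618 = 25.618 s.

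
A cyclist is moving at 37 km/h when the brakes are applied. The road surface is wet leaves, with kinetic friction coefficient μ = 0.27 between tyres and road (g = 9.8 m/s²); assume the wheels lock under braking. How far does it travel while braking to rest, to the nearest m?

Braking distance ≈ 20 m

37 km/h ÷ 3.6 = 10.2778 m/s.
a = μg = 0.27 × 9.8 = 2.646 m/s².
Braking distance = v²/(2a) = 10.2778² / (2 × 2.646) = 105.633 / 5.292 = 19.961 m.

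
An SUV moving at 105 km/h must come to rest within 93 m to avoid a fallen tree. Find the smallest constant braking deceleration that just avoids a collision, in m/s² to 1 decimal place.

Required deceleration ≈ 4.6 m/s²

105 km/h ÷ 3.6 = 29.1667 m/s.
v² = 2a·d ⇒ a = v²/(2d) = 29.1667² / (2 × 93.000) = 850.696 / 186.000 = 4.5736 m/s².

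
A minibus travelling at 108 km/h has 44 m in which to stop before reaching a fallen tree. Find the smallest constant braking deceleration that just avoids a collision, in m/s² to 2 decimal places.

108 km/h ÷ 3.6 = 30.0000 m/s.
v² = 2a·d ⇒ a = v²/(2d) = 30.0000² / (2 × 44.000) = 900.000 / 88.000 = 10.2273 m/s².

Required deceleration ≈ 10.23 m/s²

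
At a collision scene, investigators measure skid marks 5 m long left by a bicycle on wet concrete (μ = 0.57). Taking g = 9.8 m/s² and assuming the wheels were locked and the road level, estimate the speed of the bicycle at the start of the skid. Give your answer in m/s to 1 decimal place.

Initial speed ≈ 7.5 m/s

Deceleration a = μg = 0.57 × 9.8 = 5.586 m/s².
v = √(2a·d) = √(2 × 5.586 × 5) = √55.860 = 7.4740 m/s.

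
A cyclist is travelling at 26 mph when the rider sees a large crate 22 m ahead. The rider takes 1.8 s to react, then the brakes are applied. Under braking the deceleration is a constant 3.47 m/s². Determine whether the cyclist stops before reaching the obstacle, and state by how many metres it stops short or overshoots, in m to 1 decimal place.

No — it overshoots by 18.4 m

26 mph × 0.44704 = 11.6230 m/s.
Reaction distance = 11.6230 × 1.8 = 20.921 m.
Braking distance = v²/(2a) = 135.094 / 6.940 = 19.466 m.
Total stopping distance = 20.921 + 19.466 = 40.387 m, vs 22 m available — it cannot stop in time and overshoots by 40.387 − 22 = 18.387 m.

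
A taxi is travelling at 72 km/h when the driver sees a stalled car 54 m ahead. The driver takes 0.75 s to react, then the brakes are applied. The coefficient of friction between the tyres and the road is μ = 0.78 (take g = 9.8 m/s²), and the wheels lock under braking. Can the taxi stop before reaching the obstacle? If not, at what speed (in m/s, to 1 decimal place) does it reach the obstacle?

72 km/h ÷ 3.6 = 20.0000 m/s.
a = μg = 0.78 × 9.8 = 7.644 m/s².
Reaction distance = 20.0000 × 0.75 = 15.000 m.
Braking distance = v²/(2a) = 400.000 / 15.288 = 26.164 m.
Total stopping distance = 15.000 + 26.164 = 41.164 m, vs 54 m available — it stops with 54 − 41.164 = 12.836 m to spare.

Yes — it stops about 12.8 m short of the obstacle, so it never reaches it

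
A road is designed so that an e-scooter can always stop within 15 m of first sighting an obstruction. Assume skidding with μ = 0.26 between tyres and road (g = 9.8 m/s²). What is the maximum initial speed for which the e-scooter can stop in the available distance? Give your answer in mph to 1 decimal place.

Maximum speed ≈ 19.6 mph

a = μg = 0.26 × 9.8 = 2.548 m/s².
v²/(2a) = d ⇒ v = √(2 × 2.548 × 15) = √76.44 = 8.7430 m/s.
8.7430 m/s ÷ 0.44704 = 19.558 mph.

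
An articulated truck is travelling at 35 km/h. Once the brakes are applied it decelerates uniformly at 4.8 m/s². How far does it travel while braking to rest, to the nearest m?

Braking distance ≈ 10 m

35 km/h ÷ 3.6 = 9.7222 m/s.
Braking distance = v²/(2a) = 9.7222² / (2 × 4.800) = 94.521 / 9.600 = 9.846 m.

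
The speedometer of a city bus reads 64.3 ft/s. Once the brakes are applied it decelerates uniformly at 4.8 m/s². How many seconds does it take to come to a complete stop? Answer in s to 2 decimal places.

64.3 ft/s × 0.3048 = 19.5986 m/s.
Braking time = v/a = 19.5986 / 4.800 = 4.083 s.

Braking time ≈ 4.08 s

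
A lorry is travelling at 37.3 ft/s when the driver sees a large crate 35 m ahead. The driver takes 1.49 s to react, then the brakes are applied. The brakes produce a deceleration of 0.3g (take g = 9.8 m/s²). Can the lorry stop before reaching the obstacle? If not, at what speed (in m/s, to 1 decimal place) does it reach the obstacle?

No — it strikes the obstacle at 4.8 m/s

37.3 ft/s × 0.3048 = 11.3690 m/s.
a = 0.3 × 9.8 = 2.940 m/s².
Reaction distance = 11.3690 × 1.49 = 16.940 m.
Braking distance needed to stop: v²/(2a) = 129.254 / 5.880 = 21.982 m, so total needed = 16.940 + 21.982 = 38.922 m > 35 m — it cannot stop.
Distance remaining when braking begins: 35 − 16.940 = 18.060 m.
v² = v₀² − 2a·d = 129.254 − 2 × 2.940 × 18.060 = 23.061 m²/s².
v = √23.061 = 4.802 m/s.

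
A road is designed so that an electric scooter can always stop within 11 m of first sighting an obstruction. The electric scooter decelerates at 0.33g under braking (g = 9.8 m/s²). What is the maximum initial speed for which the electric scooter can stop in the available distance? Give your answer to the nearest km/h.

Maximum speed ≈ 30 km/h

a = 0.33 × 9.8 = 3.234 m/s².
v²/(2a) = d ⇒ v = √(2 × 3.234 × 11) = √71.15 = 8.4350 m/s.
8.4350 m/s × 3.6 = 30.366 km/h.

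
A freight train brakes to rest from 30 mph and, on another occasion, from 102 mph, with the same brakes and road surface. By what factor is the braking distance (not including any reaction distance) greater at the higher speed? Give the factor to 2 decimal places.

Factor ≈ 11.56

Braking distance d = v²/(2a), so with a fixed, d ∝ v².
Factor = (102/30)² = 3.4000² = 11.5600.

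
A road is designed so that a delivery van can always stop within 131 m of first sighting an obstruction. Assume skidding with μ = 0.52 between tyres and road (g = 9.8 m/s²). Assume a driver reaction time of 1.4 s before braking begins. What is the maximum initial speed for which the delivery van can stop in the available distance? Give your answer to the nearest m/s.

Maximum speed ≈ 30 m/s

a = μg = 0.52 × 9.8 = 5.096 m/s².
Stopping distance: v·t_r + v²/(2a) = 131 with t_r = 1.4 s and a = 5.096 m/s².
So v² + 14.269 v − 1335.15 = 0.
Positive root: v = −a·t_r + √((a·t_r)² + 2a·d) = −7.134 + √(50.894 + 1335.15) = 30.0956 m/s.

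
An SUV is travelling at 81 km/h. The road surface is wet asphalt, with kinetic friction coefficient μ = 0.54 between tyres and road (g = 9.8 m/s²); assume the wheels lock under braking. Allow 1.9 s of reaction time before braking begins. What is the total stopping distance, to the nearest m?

81 km/h ÷ 3.6 = 22.5000 m/s.
a = μg = 0.54 × 9.8 = 5.292 m/s².
Reaction distance = v·t_r = 22.5000 × 1.9 = 42.750 m.
Braking distance = v²/(2a) = 22.5000² / (2 × 5.292) = 506.250 / 10.584 = 47.832 m.
Total = 42.750 + 47.832 = 90.582 m.

Total stopping distance ≈ 91 m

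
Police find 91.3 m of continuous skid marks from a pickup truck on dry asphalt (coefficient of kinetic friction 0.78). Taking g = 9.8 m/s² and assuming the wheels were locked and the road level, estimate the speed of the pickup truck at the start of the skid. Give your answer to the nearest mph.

Initial speed ≈ 84 mph

Deceleration a = μg = 0.78 × 9.8 = 7.644 m/s².
v = √(2a·d) = √(2 × 7.644 × 91.3) = √1395.794 = 37.3603 m/s.
= 37.3603 ÷ 0.44704 = 83.573 mph.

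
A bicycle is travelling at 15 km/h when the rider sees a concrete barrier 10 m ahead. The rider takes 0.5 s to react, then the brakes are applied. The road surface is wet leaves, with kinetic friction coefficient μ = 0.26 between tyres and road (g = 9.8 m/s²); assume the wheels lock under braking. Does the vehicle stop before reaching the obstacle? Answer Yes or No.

15 km/h ÷ 3.6 = 4.1667 m/s.
a = μg = 0.26 × 9.8 = 2.548 m/s².
Reaction distance = 4.1667 × 0.5 = 2.083 m.
Braking distance = v²/(2a) = 17.361 / 5.096 = 3.407 m.
Total stopping distance = 2.083 + 3.407 = 5.490 m, vs 10 m available — it stops with 10 − 5.490 = 4.510 m to spare.

Yes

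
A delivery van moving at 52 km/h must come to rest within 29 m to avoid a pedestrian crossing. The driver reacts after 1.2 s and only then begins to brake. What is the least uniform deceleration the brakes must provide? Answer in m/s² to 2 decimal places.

52 km/h ÷ 3.6 = 14.4444 m/s.
Distance covered during reaction = 14.4444 × 1.2 = 17.333 m.
Distance available for braking: 29 − 17.333 = 11.667 m.
v² = 2a·d ⇒ a = v²/(2d) = 14.4444² / (2 × 11.667) = 208.641 / 23.334 = 8.9415 m/s².

Required deceleration ≈ 8.94 m/s²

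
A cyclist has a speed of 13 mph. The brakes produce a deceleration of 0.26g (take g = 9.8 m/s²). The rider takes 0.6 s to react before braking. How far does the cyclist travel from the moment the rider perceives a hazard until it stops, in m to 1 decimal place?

13 mph × 0.44704 = 5.8115 m/s.
a = 0.26 × 9.8 = 2.548 m/s².
Reaction distance = v·t_r = 5.8115 × 0.6 = 3.487 m.
Braking distance = v²/(2a) = 5.8115² / (2 × 2.548) = 33.774 / 5.096 = 6.628 m.
Total = 3.487 + 6.628 = 10.115 m.

Total stopping distance ≈ 10.1 m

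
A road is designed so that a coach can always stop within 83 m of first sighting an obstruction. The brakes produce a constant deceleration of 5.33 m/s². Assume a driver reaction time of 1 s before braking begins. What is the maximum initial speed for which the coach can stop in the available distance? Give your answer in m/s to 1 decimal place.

Maximum speed ≈ 24.9 m/s

Stopping distance: v·t_r + v²/(2a) = 83 with t_r = 1 s and a = 5.330 m/s².
So v² + 10.660 v − 884.78 = 0.
Positive root: v = −a·t_r + √((a·t_r)² + 2a·d) = −5.330 + √(28.409 + 884.78) = 24.8890 m/s.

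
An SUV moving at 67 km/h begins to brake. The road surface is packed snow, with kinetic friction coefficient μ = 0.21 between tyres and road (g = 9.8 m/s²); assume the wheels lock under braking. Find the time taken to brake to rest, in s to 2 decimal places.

Braking time ≈ 9.04 s

67 km/h ÷ 3.6 = 18.6111 m/s.
a = μg = 0.21 × 9.8 = 2.058 m/s².
Braking time = v/a = 18.6111 / 2.058 = 9.043 s.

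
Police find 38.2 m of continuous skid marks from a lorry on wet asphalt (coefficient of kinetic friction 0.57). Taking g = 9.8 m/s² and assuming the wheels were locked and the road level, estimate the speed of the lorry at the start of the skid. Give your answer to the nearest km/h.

Initial speed ≈ 74 km/h

Deceleration a = μg = 0.57 × 9.8 = 5.586 m/s².
v = √(2a·d) = √(2 × 5.586 × 38.2) = √426.770 = 20.6584 m/s.
= 20.6584 × 3.6 = 74.370 km/h.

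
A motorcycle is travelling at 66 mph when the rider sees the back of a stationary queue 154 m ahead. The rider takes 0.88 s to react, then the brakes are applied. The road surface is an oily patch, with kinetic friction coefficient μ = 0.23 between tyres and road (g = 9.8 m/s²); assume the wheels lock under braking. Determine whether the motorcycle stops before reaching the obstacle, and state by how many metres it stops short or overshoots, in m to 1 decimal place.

66 mph × 0.44704 = 29.5046 m/s.
a = μg = 0.23 × 9.8 = 2.254 m/s².
Reaction distance = 29.5046 × 0.88 = 25.964 m.
Braking distance = v²/(2a) = 870.521 / 4.508 = 193.106 m.
Total stopping distance = 25.964 + 193.106 = 219.070 m, vs 154 m available — it cannot stop in time and overshoots by 219.070 − 154 = 65.070 m.

No — it overshoots by 65.1 m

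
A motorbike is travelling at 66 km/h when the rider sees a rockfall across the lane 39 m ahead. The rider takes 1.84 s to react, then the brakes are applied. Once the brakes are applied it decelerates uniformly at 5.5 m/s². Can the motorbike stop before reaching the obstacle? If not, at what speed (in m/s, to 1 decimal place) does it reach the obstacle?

66 km/h ÷ 3.6 = 18.3333 m/s.
Reaction distance = 18.3333 × 1.84 = 33.733 m.
Braking distance needed to stop: v²/(2a) = 336.110 / 11.000 = 30.555 m, so total needed = 33.733 + 30.555 = 64.288 m > 39 m — it cannot stop.
Distance remaining when braking begins: 39 − 33.733 = 5.267 m.
v² = v₀² − 2a·d = 336.110 − 2 × 5.500 × 5.267 = 278.173 m²/s².
v = √278.173 = 16.679 m/s.

No — it strikes the obstacle at 16.7 m/s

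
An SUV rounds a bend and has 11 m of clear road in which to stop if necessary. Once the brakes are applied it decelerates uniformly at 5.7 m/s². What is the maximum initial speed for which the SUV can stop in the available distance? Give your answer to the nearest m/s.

Maximum speed ≈ 11 m/s

v²/(2a) = d ⇒ v = √(2 × 5.700 × 11) = √125.40 = 11.1982 m/s.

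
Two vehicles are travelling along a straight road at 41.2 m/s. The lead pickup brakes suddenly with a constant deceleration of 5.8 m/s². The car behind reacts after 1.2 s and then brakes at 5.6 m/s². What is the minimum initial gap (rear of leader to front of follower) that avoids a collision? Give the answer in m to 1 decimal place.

Minimum gap ≈ 54.7 m

Leader travels v²/(2a_L) = 1697.440 / 11.600 = 146.331 m before stopping.
Follower covers v·t_r = 41.2000 × 1.2 = 49.440 m while reacting, then v²/(2a_F) = 1697.440 / 11.200 = 151.557 m while braking, for a total of 49.440 + 151.557 = 200.997 m.
Since a_F ≤ a_L and the follower starts braking later, the follower is never slower than the leader, so the closest approach is when both have stopped.
Minimum gap = 200.997 − 146.331 = 54.666 m.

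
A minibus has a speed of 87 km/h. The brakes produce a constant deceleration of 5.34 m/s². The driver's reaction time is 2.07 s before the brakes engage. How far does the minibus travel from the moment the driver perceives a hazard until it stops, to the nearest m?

87 km/h ÷ 3.6 = 24.1667 m/s.
Reaction distance = v·t_r = 24.1667 × 2.07 = 50.025 m.
Braking distance = v²/(2a) = 24.1667² / (2 × 5.340) = 584.029 / 10.680 = 54.684 m.
Total = 50.025 + 54.684 = 104.709 m.

Total stopping distance ≈ 105 m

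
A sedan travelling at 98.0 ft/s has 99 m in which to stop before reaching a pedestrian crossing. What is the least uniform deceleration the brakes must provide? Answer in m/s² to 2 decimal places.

98 ft/s × 0.3048 = 29.8704 m/s.
v² = 2a·d ⇒ a = v²/(2d) = 29.8704² / (2 × 99.000) = 892.241 / 198.000 = 4.5063 m/s².

Required deceleration ≈ 4.51 m/s²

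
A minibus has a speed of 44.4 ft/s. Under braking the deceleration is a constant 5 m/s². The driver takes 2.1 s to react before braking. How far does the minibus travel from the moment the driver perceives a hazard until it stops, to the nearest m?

44.4 ft/s × 0.3048 = 13.5331 m/s.
Reaction distance = v·t_r = 13.5331 × 2.1 = 28.420 m.
Braking distance = v²/(2a) = 13.5331² / (2 × 5.000) = 183.145 / 10.000 = 18.315 m.
Total = 28.420 + 18.315 = 46.735 m.

Total stopping distance ≈ 47 m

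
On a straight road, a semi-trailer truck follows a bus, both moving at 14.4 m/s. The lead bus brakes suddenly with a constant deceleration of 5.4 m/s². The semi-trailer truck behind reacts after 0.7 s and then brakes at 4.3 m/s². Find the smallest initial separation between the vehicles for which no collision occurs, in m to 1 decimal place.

Minimum gap ≈ 15.0 m

Leader travels v²/(2a_L) = 207.360 / 10.800 = 19.200 m before stopping.
Follower covers v·t_r = 14.4000 × 0.7 = 10.080 m while reacting, then v²/(2a_F) = 207.360 / 8.600 = 24.112 m while braking, for a total of 10.080 + 24.112 = 34.192 m.
Since a_F ≤ a_L and the follower starts braking later, the follower is never slower than the leader, so the closest approach is when both have stopped.
Minimum gap = 34.192 − 19.200 = 14.992 m.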